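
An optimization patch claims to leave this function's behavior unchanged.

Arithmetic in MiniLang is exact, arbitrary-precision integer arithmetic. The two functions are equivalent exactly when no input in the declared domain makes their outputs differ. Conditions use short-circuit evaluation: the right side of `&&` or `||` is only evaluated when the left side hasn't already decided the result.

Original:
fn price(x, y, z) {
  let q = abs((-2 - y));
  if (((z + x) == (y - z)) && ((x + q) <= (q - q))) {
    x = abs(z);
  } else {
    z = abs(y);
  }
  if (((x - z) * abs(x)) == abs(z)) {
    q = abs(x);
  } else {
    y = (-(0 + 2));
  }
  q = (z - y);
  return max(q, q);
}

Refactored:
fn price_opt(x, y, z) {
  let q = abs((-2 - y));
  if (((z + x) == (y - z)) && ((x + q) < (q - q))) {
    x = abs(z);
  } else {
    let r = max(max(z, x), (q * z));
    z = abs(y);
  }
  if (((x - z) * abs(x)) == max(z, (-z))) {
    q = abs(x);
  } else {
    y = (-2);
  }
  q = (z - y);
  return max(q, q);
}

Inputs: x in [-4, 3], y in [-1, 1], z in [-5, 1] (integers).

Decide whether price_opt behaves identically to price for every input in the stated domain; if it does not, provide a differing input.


Not equivalent: x=-2, y=0, z=1 separates them (3 vs 2).
price: q=2, then (((z + x) == (y - z)) && ((x + q) <= (q - q))) is true, then x=1, then (((x - z) * abs(x)) == abs(z)) is false, then y=-2, then q=3, then returns 3
price_opt: q=2, then (((z + x) == (y - z)) && ((x + q) < (q - q))) is false, then r=2, then z=0, then (((x - z) * abs(x)) == max(z, (-z))) is false, then y=-2, then q=2, then returns 2
verdict: not equivalent; witness: x=-2, y=0, z=1


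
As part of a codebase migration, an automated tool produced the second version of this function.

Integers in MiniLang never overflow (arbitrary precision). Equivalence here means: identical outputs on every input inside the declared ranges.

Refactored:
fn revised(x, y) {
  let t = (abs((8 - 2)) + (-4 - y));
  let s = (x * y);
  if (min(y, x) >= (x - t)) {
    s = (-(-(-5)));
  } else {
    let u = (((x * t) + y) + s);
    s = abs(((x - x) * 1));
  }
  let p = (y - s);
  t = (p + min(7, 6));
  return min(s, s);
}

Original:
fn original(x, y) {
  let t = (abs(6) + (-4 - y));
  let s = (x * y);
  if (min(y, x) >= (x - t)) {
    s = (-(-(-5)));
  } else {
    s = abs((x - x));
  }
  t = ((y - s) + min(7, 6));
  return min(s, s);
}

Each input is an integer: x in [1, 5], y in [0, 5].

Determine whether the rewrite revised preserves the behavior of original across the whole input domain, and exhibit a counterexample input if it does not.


Reading the diff, among the changes: constant usage differs, and statement counts differ, and local variable names differ, and arithmetic usage differs.
Tracing x=1, y=1: original: t becomes 1; next s becomes 1; next (min(y, x) >= (x - t)) evaluates to true; next s becomes -5; next t becomes 12; next final value -5 | revised: t becomes 1; next s becomes 1; next (min(y, x) >= (x - t)) evaluates to true; next s becomes -5; next p becomes 6; next t becomes 12; next final value -5 — matching result -5.
An exhaustive pass over the 30 declared inputs shows identical outputs.
verdict: equivalent


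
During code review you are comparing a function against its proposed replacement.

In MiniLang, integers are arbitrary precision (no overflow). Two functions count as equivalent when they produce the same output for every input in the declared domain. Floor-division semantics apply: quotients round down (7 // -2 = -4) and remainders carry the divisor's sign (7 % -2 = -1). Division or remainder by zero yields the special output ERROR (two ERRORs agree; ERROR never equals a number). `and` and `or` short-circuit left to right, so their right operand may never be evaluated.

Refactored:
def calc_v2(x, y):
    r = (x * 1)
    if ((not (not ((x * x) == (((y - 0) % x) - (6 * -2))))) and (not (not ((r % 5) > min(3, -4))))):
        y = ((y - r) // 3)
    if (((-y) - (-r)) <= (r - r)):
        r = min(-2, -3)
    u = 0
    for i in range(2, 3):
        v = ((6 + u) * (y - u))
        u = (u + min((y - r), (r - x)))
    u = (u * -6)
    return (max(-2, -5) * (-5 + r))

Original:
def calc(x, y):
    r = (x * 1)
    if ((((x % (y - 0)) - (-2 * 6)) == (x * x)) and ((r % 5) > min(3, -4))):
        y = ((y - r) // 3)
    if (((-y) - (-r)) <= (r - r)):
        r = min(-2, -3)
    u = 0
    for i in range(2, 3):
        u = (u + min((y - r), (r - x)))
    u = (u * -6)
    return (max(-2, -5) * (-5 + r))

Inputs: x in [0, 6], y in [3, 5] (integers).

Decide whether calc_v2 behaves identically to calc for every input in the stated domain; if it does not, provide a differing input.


Evaluate both at x=0, y=3.
calc: r becomes 0; next ((((x % (y - 0)) - (-2 * 6)) == (x * x)) and ((r % 5) > min(3, -4))) evaluates to false; next (((-y) - (-r)) <= (r - r)) evaluates to true; next r becomes -3; next u becomes 0; next at i=2:; next u becomes -3; next u becomes 18; next final value 16
calc_v2: r becomes 0; next hits division by zero so the output is ERROR
16 vs ERROR — the two versions disagree here.
verdict: not equivalent; witness: x=0, y=3


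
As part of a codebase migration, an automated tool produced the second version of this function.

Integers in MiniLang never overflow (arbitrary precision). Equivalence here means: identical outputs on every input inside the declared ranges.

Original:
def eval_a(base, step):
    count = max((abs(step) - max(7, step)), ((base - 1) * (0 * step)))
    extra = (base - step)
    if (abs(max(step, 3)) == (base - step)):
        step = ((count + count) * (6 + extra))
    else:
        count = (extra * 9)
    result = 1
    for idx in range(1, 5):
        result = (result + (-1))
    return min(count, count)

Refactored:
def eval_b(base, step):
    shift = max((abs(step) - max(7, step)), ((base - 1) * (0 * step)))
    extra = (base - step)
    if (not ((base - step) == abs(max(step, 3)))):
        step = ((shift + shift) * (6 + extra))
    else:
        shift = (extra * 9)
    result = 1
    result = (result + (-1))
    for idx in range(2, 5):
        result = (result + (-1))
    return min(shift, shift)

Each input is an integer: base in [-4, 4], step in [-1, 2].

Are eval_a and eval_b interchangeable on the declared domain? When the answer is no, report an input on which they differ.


These are not equivalent — on base=-4, step=-1 the outputs split (-27 vs 0).
eval_a: count=0, then extra=-3, then (abs(max(step, 3)) == (base - step)) is false, then count=-27, then result=1, then (idx=1), then result=0, then (idx=2), then result=-1, then (idx=3), then result=-2, then (idx=4), then result=-3, then returns -27
eval_b: shift=0, then extra=-3, then (not ((base - step) == abs(max(step, 3)))) is true, then step=0, then result=1, then result=0, then (idx=2), then result=-1, then (idx=3), then result=-2, then (idx=4), then result=-3, then returns 0
verdict: not equivalent; witness: base=-4, step=-1


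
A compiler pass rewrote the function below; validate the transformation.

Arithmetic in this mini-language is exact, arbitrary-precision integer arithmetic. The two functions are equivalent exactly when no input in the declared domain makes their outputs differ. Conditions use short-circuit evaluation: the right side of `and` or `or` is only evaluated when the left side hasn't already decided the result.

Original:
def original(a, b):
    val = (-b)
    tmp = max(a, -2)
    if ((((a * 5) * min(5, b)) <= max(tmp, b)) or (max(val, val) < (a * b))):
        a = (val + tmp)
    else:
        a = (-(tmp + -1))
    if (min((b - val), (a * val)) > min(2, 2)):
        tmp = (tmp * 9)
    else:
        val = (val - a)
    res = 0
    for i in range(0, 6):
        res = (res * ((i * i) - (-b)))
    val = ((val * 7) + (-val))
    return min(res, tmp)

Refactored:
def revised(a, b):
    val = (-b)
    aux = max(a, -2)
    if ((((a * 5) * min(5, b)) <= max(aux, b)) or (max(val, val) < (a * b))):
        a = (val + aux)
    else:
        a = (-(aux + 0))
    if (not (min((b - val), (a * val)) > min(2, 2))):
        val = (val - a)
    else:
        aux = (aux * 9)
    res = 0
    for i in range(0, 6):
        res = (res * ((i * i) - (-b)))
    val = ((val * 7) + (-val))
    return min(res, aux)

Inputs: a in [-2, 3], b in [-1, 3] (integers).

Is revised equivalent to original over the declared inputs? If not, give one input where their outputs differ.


The edit looks behavioral (`-1` became `0`), but over these ranges it never changes the outcome; all 30 inputs agree.
verdict: equivalent


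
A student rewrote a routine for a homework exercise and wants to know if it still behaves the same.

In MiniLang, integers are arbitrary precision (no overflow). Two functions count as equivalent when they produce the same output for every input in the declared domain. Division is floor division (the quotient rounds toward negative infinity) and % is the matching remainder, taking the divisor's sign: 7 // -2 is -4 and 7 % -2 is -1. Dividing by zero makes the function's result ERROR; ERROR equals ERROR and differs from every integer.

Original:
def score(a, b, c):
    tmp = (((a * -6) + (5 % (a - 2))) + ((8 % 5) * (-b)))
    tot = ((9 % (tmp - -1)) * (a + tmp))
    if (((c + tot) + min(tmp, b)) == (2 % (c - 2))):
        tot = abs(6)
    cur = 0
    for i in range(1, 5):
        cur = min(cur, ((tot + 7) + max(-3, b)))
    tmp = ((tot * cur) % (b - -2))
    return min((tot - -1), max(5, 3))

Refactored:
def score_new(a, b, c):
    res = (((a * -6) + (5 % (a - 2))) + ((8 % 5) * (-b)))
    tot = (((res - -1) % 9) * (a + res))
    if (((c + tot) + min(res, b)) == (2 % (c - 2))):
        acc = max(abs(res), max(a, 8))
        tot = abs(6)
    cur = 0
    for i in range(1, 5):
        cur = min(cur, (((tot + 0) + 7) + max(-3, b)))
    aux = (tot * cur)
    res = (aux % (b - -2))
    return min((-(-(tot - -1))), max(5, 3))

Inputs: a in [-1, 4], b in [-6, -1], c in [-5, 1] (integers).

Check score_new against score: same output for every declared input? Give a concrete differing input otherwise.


a=-1, b=-4, c=-5 yields 5 from score but 1 from score_new.
verdict: not equivalent; witness: a=-1, b=-4, c=-5


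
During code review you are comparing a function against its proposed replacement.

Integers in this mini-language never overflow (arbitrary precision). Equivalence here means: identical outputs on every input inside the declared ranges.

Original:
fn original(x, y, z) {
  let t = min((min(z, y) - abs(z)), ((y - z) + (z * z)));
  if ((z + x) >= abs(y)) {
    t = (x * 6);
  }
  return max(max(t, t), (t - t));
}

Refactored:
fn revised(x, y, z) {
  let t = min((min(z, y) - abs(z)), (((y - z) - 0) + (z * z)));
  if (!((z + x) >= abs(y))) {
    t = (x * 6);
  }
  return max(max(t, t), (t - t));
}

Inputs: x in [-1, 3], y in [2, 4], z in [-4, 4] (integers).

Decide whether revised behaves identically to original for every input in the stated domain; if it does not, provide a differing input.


On input x=1, y=2, z=-4, original returns 0 while revised returns 6.
verdict: not equivalent; witness: x=1, y=2, z=-4


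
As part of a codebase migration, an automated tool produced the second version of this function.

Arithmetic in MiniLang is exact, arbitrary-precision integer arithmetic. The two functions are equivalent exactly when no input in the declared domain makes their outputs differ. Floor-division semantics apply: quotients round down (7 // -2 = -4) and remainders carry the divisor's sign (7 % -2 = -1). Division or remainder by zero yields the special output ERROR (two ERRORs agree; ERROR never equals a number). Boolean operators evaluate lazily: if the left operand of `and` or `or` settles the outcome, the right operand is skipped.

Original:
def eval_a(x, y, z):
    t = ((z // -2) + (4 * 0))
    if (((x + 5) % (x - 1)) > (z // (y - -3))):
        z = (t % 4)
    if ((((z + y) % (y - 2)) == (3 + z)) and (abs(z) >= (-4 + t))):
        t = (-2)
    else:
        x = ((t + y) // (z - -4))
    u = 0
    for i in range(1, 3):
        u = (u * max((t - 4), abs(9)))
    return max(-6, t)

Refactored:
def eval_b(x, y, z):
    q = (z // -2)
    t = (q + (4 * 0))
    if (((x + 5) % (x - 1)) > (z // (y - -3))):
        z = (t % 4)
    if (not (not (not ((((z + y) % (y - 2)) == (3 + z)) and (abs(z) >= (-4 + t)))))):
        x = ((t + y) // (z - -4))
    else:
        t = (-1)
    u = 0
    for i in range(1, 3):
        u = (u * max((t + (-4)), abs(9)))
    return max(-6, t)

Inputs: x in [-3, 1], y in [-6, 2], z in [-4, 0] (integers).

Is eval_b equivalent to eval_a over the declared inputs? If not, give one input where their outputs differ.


Not equivalent: x=-3, y=1, z=-3 separates them (-2 vs -1).
eval_a: t = 1; (((x + 5) % (x - 1)) > (z // (y - -3))) -> false; ((((z + y) % (y - 2)) == (3 + z)) and (abs(z) >= (-4 + t))) -> true; t = -2; u = 0; [i=1]; u = 0; [i=2]; u = 0; return -2
eval_b: q = 1; t = 1; (((x + 5) % (x - 1)) > (z // (y - -3))) -> false; (not (not (not ((((z + y) % (y - 2)) == (3 + z)) and (abs(z) >= (-4 + t)))))) -> false; t = -1; u = 0; [i=1]; u = 0; [i=2]; u = 0; return -1
verdict: not equivalent; witness: x=-3, y=1, z=-3


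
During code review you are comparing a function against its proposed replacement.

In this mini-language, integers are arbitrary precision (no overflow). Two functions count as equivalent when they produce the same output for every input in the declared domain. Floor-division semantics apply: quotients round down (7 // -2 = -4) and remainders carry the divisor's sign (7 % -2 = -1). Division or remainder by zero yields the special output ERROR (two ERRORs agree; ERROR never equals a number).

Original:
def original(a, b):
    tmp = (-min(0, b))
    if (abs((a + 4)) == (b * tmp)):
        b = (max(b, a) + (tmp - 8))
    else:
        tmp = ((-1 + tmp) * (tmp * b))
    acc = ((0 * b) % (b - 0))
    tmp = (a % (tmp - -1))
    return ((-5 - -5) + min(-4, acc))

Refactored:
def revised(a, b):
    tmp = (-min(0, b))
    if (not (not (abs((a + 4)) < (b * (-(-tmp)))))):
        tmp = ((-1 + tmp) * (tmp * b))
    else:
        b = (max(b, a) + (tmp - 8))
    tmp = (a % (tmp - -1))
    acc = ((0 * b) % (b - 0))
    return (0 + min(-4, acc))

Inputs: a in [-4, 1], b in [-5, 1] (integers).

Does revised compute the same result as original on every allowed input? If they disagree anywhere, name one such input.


These are not equivalent — on a=-3, b=0 the outputs split (ERROR vs -4).
original: tmp becomes 0; next (abs((a + 4)) == (b * tmp)) evaluates to false; next tmp becomes 0; next hits division by zero so the output is ERROR
revised: tmp becomes 0; next (not (not (abs((a + 4)) < (b * (-(-tmp)))))) evaluates to false; next b becomes -8; next tmp becomes 0; next acc becomes 0; next final value -4
verdict: not equivalent; witness: a=-3, b=0


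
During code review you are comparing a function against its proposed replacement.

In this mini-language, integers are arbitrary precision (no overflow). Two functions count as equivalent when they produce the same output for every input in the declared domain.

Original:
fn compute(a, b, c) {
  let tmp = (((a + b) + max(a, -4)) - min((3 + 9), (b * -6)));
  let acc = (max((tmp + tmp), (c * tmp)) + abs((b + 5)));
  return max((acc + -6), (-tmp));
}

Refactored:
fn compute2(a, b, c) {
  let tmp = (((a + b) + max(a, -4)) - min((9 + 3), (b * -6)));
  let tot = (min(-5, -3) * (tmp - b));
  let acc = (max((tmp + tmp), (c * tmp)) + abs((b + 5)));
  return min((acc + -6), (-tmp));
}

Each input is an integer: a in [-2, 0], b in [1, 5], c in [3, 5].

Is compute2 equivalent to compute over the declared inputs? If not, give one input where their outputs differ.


Consider the input a=-2, b=1, c=3.
compute: tmp becomes 3; next acc becomes 15; next final value 9
compute2: tmp becomes 3; next tot becomes -10; next acc becomes 15; next final value -3
9 against -3: the behavior changed.
verdict: not equivalent; witness: a=-2, b=1, c=3


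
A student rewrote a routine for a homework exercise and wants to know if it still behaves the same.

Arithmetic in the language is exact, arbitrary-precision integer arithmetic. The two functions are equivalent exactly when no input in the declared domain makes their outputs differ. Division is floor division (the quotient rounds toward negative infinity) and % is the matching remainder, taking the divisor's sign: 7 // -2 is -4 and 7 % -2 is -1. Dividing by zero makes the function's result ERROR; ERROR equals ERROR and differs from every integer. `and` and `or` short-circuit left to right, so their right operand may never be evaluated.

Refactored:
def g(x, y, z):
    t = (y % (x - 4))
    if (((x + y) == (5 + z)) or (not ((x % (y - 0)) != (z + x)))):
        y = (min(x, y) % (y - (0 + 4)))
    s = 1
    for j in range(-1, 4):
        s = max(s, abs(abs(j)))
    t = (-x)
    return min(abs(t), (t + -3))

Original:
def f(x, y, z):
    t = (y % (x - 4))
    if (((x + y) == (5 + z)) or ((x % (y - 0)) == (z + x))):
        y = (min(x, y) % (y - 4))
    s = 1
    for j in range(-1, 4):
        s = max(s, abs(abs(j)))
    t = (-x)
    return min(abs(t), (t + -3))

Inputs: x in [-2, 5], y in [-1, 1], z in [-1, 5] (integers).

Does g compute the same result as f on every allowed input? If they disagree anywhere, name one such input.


The two versions differ — the changes include arithmetic usage differs; comparison usage differs; boolean connective usage differs; constant usage differs.
Spot check at x=1, y=0, z=-1 — f: t=0, then a zero divisor aborts: ERROR. g: t=0, then a zero divisor aborts: ERROR. Both give ERROR.
An exhaustive pass over the 168 declared inputs shows identical outputs.
verdict: equivalent


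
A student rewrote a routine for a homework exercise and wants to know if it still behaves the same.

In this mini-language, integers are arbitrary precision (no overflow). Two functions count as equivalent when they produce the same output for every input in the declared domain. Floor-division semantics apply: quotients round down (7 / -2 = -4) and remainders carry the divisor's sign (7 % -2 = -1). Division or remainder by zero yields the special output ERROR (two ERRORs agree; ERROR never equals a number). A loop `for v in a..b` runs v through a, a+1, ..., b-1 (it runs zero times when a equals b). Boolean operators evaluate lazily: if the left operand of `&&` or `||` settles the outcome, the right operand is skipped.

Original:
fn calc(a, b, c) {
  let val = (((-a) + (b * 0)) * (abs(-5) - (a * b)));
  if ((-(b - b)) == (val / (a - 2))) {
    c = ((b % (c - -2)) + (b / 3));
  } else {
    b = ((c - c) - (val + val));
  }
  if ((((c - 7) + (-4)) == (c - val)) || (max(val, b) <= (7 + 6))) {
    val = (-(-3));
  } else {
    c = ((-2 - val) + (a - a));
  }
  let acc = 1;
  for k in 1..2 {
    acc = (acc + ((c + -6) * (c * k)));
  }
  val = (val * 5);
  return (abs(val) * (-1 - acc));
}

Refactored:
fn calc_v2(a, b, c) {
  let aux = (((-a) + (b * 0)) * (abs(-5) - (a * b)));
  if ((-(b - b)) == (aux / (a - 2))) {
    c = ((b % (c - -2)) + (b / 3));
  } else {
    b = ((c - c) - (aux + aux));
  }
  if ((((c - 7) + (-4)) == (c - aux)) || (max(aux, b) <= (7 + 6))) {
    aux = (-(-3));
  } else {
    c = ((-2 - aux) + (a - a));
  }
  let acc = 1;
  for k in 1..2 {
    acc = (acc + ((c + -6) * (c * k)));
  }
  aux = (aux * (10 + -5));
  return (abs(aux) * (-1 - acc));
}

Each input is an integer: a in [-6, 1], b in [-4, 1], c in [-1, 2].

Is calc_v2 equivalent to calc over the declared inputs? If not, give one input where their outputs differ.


Reading the diff, among the changes: local variable names differ, plus arithmetic usage differs, plus constant usage differs.
As a probe, take a=-1, b=-4, c=1: calc runs val = 1; ((-(b - b)) == (val / (a - 2))) -> false; b = -2; ((((c - 7) + (-4)) == (c - val)) || (max(val, b) <= (7 + 6))) -> true; val = 3; acc = 1; [k=1]; acc = -4; val = 15; return 45; calc_v2 runs aux = 1; ((-(b - b)) == (aux / (a - 2))) -> false; b = -2; ((((c - 7) + (-4)) == (c - aux)) || (max(aux, b) <= (7 + 6))) -> true; aux = 3; acc = 1; [k=1]; acc = -4; aux = 15; return 45; both end at 45.
Checked all 192 inputs in the declared domain: the outputs agree on every one.
verdict: equivalent


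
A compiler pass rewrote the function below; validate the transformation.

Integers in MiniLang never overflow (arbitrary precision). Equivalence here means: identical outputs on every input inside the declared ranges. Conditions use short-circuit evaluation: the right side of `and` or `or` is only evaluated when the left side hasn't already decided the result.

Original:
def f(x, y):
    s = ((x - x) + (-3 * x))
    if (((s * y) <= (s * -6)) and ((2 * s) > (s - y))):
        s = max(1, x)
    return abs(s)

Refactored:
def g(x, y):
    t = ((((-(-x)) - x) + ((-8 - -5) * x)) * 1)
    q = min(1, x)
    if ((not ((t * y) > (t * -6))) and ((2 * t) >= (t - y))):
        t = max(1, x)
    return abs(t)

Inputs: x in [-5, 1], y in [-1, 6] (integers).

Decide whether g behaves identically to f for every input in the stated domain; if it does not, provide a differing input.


x=0, y=0 yields 0 from f but 1 from g.
verdict: not equivalent; witness: x=0, y=0


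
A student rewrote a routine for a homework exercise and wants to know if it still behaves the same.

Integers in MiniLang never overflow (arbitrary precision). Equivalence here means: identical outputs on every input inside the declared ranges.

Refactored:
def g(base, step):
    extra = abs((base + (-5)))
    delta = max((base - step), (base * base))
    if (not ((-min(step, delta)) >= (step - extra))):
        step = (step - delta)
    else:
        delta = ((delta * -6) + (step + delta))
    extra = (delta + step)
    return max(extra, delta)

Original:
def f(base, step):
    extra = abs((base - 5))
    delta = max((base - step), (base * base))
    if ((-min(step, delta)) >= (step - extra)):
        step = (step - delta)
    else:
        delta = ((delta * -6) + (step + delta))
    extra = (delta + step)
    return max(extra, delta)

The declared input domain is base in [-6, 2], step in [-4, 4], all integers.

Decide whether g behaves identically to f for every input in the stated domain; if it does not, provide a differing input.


Evaluate both at base=-6, step=-4.
f: extra = 11; delta = 36; ((-min(step, delta)) >= (step - extra)) -> true; step = -40; extra = -4; return 36
g: extra = 11; delta = 36; (not ((-min(step, delta)) >= (step - extra))) -> false; delta = -184; extra = -188; return -184
36 vs -184 — the two versions disagree here.
verdict: not equivalent; witness: base=-6, step=-4


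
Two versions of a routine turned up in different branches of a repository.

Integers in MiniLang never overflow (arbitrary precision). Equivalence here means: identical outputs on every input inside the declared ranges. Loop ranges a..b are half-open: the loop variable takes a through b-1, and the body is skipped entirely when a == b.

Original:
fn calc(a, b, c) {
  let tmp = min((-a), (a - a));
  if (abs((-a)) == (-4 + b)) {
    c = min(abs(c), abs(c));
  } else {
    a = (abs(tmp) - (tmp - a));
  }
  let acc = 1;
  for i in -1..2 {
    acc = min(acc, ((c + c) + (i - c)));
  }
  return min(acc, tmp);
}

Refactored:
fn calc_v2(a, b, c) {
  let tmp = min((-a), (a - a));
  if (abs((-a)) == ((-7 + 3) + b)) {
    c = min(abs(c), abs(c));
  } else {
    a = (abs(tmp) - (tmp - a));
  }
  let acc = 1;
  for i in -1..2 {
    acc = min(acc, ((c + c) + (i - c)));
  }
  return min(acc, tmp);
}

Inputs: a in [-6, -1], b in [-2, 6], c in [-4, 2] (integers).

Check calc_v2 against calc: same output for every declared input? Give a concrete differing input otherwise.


Differences: constant usage differs, and arithmetic usage differs — yet all 378 inputs agree.
verdict: equivalent


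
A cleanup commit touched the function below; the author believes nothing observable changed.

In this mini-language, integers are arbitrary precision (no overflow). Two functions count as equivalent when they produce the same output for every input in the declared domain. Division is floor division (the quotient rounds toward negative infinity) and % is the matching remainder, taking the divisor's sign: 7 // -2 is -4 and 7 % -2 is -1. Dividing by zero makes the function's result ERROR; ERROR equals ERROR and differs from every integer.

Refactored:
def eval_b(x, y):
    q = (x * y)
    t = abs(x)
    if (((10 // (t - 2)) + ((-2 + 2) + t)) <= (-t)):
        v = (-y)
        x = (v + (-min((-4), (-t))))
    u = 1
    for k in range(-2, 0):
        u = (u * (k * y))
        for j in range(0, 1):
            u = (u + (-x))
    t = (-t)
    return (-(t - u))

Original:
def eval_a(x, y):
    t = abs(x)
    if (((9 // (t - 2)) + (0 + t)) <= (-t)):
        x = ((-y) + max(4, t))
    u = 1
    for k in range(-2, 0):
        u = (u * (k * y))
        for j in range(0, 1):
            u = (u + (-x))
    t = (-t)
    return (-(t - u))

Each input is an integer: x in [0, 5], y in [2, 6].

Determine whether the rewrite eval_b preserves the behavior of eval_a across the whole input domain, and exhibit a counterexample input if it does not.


The suspicious edit (`9` became `10`) never changes the result for any input inside the declared domain.
Spot check at x=5, y=4 — eval_a: t becomes 5; next (((9 // (t - 2)) + (0 + t)) <= (-t)) evaluates to false; next u becomes 1; next at k=-2:; next u becomes -8; next at j=0:; next u becomes -13; next at k=-1:; next u becomes 52; next at j=0:; next u becomes 47; next t becomes -5; next final value 52. eval_b: q becomes 20; next t becomes 5; next (((10 // (t - 2)) + ((-2 + 2) + t)) <= (-t)) evaluates to false; next u becomes 1; next at k=-2:; next u becomes -8; next at j=0:; next u becomes -13; next at k=-1:; next u becomes 52; next at j=0:; next u becomes 47; next t becomes -5; next final value 52. Both give 52.
Checked all 30 inputs in the declared domain: the outputs agree on every one.
verdict: equivalent


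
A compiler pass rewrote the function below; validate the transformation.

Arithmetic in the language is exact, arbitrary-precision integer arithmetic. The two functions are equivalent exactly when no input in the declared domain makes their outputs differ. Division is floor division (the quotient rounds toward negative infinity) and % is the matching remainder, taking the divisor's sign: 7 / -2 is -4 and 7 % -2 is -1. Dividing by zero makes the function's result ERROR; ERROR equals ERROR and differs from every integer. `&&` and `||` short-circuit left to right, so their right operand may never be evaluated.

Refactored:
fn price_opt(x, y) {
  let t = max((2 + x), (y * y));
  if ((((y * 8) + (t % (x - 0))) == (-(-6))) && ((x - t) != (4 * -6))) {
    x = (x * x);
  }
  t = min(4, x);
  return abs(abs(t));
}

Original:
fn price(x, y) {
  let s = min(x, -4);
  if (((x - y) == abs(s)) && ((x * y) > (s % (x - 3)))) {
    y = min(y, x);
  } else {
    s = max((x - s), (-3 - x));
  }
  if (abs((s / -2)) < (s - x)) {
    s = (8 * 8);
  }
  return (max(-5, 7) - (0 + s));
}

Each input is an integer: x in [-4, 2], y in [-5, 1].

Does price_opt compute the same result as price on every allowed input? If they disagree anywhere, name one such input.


Run the pair on x=-4, y=-5.
price: s := -4 | (((x - y) == abs(s)) && ((x * y) > (s % (x - 3)))): false | s := 1 | (abs((s / -2)) < (s - x)): true | s := 64 | result -57
price_opt: t := 25 | ((((y * 8) + (t % (x - 0))) == (-(-6))) && ((x - t) != (4 * -6))): false | t := -4 | result 4
-57 against 4: the behavior changed.
verdict: not equivalent; witness: x=-4, y=-5


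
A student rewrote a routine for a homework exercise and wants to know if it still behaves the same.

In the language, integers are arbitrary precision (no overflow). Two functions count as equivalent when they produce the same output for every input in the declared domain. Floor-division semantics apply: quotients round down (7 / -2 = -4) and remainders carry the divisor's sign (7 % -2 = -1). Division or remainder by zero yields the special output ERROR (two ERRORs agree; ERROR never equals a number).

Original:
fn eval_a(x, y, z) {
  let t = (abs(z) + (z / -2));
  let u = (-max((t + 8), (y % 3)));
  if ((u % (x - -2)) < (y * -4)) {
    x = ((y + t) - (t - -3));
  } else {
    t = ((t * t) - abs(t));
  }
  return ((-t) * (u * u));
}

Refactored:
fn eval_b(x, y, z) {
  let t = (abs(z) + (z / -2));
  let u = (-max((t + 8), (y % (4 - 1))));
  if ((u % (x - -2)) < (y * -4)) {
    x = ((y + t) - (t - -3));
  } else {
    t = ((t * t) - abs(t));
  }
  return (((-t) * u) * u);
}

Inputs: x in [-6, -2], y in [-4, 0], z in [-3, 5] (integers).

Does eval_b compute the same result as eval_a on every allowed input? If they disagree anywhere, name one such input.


Differences: constant usage differs; arithmetic usage differs — yet all 225 inputs agree.
verdict: equivalent


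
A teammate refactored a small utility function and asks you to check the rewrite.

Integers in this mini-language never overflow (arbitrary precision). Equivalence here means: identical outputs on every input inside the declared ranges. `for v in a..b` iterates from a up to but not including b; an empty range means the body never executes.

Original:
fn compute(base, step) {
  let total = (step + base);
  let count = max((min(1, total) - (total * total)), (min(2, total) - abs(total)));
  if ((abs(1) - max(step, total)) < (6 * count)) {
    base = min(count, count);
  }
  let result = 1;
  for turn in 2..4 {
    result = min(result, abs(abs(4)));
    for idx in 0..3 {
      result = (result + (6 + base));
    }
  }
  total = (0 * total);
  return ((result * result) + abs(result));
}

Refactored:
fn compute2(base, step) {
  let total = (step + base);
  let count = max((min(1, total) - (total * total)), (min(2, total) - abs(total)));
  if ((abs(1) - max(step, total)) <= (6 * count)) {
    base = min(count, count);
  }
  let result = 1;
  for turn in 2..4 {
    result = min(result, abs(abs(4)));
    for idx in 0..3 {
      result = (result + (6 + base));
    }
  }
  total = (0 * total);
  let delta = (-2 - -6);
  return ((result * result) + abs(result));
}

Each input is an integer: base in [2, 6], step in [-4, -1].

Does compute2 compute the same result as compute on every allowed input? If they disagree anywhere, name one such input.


Evaluate both at base=2, step=-1.
compute: total := 1 | count := 0 | ((abs(1) - max(step, total)) < (6 * count)): false | result := 1 | iter turn=2: | result := 1 | iter idx=0: | result := 9 | iter idx=1: | result := 17 | iter idx=2: | result := 25 | iter turn=3: | result := 4 | iter idx=0: | result := 12 | iter idx=1: | result := 20 | iter idx=2: | result := 28 | total := 0 | result 812
compute2: total := 1 | count := 0 | ((abs(1) - max(step, total)) <= (6 * count)): true | base := 0 | result := 1 | iter turn=2: | result := 1 | iter idx=0: | result := 7 | iter idx=1: | result := 13 | iter idx=2: | result := 19 | iter turn=3: | result := 4 | iter idx=0: | result := 10 | iter idx=1: | result := 16 | iter idx=2: | result := 22 | total := 0 | delta := 4 | result 506
812 against 506: the behavior changed.
verdict: not equivalent; witness: base=2, step=-1


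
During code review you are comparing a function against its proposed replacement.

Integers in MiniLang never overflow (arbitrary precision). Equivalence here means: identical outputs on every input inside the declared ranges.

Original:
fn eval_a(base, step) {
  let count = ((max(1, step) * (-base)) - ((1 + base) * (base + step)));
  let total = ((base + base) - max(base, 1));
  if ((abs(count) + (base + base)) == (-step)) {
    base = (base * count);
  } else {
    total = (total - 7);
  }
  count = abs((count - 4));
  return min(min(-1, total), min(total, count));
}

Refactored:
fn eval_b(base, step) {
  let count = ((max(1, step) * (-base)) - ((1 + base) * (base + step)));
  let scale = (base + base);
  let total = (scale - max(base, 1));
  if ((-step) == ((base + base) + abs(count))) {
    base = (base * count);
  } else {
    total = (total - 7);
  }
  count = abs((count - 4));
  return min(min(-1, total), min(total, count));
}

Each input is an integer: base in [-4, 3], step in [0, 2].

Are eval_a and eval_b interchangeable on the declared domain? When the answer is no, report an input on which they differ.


This is a faithful refactor — statement counts differ; local variable names differ, but the computed results match everywhere.
As a probe, take base=1, step=0: eval_a runs count=-3, then total=1, then ((abs(count) + (base + base)) == (-step)) is false, then total=-6, then count=7, then returns -6; eval_b runs count=-3, then scale=2, then total=1, then ((-step) == ((base + base) + abs(count))) is false, then total=-6, then count=7, then returns -6; both end at -6.
Checked all 24 inputs in the declared domain: the outputs agree on every one.
verdict: equivalent


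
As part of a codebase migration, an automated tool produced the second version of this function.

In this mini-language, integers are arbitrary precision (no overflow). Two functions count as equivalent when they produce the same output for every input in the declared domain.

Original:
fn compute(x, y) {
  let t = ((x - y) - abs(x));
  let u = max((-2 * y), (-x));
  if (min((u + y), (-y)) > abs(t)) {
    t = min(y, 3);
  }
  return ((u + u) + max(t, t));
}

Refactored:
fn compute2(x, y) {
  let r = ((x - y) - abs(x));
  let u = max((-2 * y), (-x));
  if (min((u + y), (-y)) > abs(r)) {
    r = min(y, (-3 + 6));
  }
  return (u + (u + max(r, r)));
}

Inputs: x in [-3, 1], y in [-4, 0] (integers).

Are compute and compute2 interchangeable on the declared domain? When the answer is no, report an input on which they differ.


Comparing the listings, the differences include: constant usage differs; and arithmetic usage differs; and local variable names differ.
As a probe, take x=-1, y=-1: compute runs t=-1, then u=2, then (min((u + y), (-y)) > abs(t)) is false, then returns 3; compute2 runs r=-1, then u=2, then (min((u + y), (-y)) > abs(r)) is false, then returns 3; both end at 3.
An exhaustive pass over the 25 declared inputs shows identical outputs.
verdict: equivalent


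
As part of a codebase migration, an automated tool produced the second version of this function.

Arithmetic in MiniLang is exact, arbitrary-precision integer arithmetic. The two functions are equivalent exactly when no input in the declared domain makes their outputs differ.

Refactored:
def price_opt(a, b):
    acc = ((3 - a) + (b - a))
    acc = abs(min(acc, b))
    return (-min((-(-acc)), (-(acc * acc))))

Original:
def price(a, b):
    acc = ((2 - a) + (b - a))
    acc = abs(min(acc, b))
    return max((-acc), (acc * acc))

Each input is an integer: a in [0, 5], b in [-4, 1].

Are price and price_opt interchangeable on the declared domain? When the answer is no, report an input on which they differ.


Not equivalent: a=2, b=-4 separates them (36 vs 25).
price: acc=-6, then acc=6, then returns 36
price_opt: acc=-5, then acc=5, then returns 25
verdict: not equivalent; witness: a=2, b=-4


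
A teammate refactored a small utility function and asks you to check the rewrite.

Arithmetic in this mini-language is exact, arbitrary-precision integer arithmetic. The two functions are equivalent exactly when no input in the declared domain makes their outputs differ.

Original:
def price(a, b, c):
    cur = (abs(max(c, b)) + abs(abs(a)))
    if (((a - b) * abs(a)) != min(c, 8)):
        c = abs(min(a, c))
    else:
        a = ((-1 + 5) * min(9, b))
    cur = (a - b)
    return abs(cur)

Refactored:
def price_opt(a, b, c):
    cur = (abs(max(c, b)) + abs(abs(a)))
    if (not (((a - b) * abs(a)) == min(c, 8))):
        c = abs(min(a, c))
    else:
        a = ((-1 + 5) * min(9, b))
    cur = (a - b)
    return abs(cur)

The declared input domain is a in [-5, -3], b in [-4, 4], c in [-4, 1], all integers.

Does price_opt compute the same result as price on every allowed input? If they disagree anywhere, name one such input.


Reading the diff, among the changes: boolean connective usage differs, comparison usage differs.
Spot check at a=-4, b=-3, c=-1 — price: cur becomes 5; next (((a - b) * abs(a)) != min(c, 8)) evaluates to true; next c becomes 4; next cur becomes -1; next final value 1. price_opt: cur becomes 5; next (not (((a - b) * abs(a)) == min(c, 8))) evaluates to true; next c becomes 4; next cur becomes -1; next final value 1. Both give 1.
Sweeping the whole domain (162 inputs) finds no disagreement.
verdict: equivalent


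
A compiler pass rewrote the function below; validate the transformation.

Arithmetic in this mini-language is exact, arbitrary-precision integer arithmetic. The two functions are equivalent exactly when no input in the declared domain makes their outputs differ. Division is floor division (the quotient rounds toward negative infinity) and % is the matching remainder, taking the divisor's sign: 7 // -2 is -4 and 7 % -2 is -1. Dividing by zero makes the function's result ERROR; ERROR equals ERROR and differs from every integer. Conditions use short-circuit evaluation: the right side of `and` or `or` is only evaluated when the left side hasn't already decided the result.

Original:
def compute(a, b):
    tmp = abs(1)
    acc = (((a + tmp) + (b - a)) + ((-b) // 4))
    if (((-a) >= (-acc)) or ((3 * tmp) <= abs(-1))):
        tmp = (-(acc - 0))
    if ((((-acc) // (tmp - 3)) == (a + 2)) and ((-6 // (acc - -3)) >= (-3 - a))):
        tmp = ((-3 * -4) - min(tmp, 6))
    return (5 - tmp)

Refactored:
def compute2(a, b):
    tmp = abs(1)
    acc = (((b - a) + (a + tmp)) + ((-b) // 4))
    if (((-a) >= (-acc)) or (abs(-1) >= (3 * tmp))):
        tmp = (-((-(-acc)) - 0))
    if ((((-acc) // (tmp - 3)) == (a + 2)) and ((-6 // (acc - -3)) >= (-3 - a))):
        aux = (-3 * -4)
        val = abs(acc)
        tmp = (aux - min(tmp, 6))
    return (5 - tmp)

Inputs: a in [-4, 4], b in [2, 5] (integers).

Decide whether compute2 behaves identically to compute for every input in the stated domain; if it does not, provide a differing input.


This is a faithful refactor — min/max/abs usage differs, plus statement counts differ, plus comparison usage differs, plus local variable names differ, but the computed results match everywhere.
Spot check at a=4, b=2 — compute: tmp = 1; acc = 2; (((-a) >= (-acc)) or ((3 * tmp) <= abs(-1))) -> false; ((((-acc) // (tmp - 3)) == (a + 2)) and ((-6 // (acc - -3)) >= (-3 - a))) -> false; return 4. compute2: tmp = 1; acc = 2; (((-a) >= (-acc)) or (abs(-1) >= (3 * tmp))) -> false; ((((-acc) // (tmp - 3)) == (a + 2)) and ((-6 // (acc - -3)) >= (-3 - a))) -> false; return 4. Both give 4.
Every one of the 36 inputs gives matching results.
verdict: equivalent


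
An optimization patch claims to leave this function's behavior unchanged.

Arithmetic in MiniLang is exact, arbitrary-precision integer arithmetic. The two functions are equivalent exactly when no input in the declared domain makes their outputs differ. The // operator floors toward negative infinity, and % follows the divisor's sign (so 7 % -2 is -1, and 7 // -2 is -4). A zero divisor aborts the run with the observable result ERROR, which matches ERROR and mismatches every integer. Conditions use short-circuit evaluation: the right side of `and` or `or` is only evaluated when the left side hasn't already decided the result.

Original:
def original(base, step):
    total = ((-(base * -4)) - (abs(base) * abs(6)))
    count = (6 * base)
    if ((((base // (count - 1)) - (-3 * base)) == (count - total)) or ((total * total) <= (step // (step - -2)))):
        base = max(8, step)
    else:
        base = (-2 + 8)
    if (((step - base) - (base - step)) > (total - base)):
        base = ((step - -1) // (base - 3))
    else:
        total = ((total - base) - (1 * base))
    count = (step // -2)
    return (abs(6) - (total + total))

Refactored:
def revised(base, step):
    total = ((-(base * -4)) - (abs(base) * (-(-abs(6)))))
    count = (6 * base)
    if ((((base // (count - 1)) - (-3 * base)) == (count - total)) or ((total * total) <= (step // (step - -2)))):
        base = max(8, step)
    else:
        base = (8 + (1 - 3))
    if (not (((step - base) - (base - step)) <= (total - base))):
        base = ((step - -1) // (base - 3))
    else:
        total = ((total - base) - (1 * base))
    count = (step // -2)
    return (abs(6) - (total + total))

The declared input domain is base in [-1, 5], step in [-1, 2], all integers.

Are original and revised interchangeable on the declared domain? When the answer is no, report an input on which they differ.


Behavior is preserved: although constant usage differs; also comparison usage differs; also arithmetic usage differs; also boolean connective usage differs, the outputs never diverge.
Tracing base=-1, step=2: original: total=-10, then count=-6, then ((((base // (count - 1)) - (-3 * base)) == (count - total)) or ((total * total) <= (step // (step - -2)))) is false, then base=6, then (((step - base) - (base - step)) > (total - base)) is true, then base=1, then count=-1, then returns 26 | revised: total=-10, then count=-6, then ((((base // (count - 1)) - (-3 * base)) == (count - total)) or ((total * total) <= (step // (step - -2)))) is false, then base=6, then (not (((step - base) - (base - step)) <= (total - base))) is true, then base=1, then count=-1, then returns 26 — matching result 26.
An exhaustive pass over the 28 declared inputs shows identical outputs.
verdict: equivalent
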